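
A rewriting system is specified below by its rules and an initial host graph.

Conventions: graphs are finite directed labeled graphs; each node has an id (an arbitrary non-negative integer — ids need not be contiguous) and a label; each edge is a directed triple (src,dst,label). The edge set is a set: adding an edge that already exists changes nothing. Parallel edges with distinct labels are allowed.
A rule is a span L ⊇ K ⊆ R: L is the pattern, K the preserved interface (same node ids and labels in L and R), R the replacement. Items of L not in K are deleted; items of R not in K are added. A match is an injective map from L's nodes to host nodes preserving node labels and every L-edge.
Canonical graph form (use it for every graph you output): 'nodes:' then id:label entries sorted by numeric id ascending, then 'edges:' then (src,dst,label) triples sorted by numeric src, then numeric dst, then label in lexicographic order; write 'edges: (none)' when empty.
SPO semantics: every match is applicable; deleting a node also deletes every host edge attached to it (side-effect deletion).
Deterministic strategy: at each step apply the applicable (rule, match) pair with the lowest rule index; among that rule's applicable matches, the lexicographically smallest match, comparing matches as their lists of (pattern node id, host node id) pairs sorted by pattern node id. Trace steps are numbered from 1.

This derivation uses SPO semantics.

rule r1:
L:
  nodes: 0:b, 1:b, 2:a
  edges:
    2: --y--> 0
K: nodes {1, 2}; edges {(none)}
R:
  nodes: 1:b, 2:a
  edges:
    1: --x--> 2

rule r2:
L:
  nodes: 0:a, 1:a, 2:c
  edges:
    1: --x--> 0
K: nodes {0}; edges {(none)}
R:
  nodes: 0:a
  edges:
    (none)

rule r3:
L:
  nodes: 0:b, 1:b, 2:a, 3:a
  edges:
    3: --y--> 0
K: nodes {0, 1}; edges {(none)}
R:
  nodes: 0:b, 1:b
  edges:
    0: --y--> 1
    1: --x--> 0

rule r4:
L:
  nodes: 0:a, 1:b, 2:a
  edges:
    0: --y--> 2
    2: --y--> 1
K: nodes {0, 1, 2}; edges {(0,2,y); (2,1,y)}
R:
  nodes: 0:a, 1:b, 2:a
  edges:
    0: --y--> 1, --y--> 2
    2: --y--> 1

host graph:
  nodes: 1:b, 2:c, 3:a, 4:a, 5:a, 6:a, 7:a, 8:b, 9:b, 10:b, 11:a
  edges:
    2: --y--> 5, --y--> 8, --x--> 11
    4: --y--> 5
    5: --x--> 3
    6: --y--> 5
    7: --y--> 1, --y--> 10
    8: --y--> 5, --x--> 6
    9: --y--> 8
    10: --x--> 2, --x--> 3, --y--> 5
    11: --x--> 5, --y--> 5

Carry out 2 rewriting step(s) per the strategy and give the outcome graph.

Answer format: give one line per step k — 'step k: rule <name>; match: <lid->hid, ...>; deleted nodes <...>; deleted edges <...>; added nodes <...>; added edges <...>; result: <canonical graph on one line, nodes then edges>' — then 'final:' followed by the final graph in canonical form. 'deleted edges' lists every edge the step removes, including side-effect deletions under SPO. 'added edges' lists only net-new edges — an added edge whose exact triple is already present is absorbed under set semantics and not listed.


step 1: rule r1; match: 0->1, 1->8, 2->7; deleted nodes 1; deleted edges (7,1,y); added nodes (none); added edges (8,7,x); result: nodes: 2:c, 3:a, 4:a, 5:a, 6:a, 7:a, 8:b, 9:b, 10:b, 11:a edges: (2,5,y); (2,8,y); (2,11,x); (4,5,y); (5,3,x); (6,5,y); (7,10,y); (8,5,y); (8,6,x); (8,7,x); (9,8,y); (10,2,x); (10,3,x); (10,5,y); (11,5,x); (11,5,y)
step 2: rule r1; match: 0->10, 1->8, 2->7; deleted nodes 10; deleted edges (7,10,y); (10,2,x); (10,3,x); (10,5,y); added nodes (none); added edges (none); result: nodes: 2:c, 3:a, 4:a, 5:a, 6:a, 7:a, 8:b, 9:b, 11:a edges: (2,5,y); (2,8,y); (2,11,x); (4,5,y); (5,3,x); (6,5,y); (8,5,y); (8,6,x); (8,7,x); (9,8,y); (11,5,x); (11,5,y)
final:
nodes: 2:c, 3:a, 4:a, 5:a, 6:a, 7:a, 8:b, 9:b, 11:a
edges: (2,5,y); (2,8,y); (2,11,x); (4,5,y); (5,3,x); (6,5,y); (8,5,y); (8,6,x); (8,7,x); (9,8,y); (11,5,x); (11,5,y)


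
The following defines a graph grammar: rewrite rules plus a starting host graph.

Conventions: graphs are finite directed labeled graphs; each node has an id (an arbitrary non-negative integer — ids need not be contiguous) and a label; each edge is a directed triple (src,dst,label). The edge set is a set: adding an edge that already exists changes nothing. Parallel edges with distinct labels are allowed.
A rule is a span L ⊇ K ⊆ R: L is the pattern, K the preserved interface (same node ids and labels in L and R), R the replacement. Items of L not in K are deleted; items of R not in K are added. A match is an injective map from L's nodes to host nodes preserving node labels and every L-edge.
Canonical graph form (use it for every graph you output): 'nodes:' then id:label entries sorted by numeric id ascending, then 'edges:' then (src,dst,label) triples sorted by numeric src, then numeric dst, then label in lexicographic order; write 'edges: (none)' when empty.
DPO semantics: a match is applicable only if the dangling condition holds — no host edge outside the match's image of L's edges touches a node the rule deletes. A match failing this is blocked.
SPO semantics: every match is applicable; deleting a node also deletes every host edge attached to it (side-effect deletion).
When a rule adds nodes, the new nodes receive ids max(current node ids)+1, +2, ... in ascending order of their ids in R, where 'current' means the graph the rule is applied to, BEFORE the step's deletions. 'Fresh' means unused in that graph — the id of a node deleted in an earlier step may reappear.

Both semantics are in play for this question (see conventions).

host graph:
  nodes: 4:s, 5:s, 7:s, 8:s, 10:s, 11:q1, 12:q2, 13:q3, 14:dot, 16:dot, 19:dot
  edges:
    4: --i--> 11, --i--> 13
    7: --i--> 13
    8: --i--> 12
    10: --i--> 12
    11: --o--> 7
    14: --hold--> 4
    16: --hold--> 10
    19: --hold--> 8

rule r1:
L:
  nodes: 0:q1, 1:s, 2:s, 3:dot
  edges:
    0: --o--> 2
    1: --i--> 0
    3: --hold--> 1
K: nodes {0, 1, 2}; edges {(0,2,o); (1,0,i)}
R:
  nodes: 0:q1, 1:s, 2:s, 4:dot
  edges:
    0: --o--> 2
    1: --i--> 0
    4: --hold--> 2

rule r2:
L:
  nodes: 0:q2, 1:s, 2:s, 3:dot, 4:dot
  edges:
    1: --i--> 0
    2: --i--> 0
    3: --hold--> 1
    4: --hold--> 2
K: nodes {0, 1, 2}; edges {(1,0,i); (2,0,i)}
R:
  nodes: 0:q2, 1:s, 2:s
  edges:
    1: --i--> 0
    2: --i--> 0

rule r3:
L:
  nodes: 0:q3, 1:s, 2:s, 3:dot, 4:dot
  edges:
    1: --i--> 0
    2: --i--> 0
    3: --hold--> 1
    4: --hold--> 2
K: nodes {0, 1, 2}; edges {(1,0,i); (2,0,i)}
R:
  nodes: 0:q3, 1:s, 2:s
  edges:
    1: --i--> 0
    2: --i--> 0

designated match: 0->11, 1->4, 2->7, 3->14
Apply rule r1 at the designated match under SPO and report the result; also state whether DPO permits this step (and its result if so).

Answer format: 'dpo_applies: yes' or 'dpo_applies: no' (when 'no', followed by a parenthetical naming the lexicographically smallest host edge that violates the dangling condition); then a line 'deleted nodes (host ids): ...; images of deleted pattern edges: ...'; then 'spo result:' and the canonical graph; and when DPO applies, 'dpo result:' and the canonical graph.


dpo_applies: yes
deleted nodes (host ids): 14; images of deleted pattern edges: (14,4,hold)
spo result:
nodes: 4:s, 5:s, 7:s, 8:s, 10:s, 11:q1, 12:q2, 13:q3, 16:dot, 19:dot, 20:dot
edges: (4,11,i); (4,13,i); (7,13,i); (8,12,i); (10,12,i); (11,7,o); (16,10,hold); (19,8,hold); (20,7,hold)
dpo result:
nodes: 4:s, 5:s, 7:s, 8:s, 10:s, 11:q1, 12:q2, 13:q3, 16:dot, 19:dot, 20:dot
edges: (4,11,i); (4,13,i); (7,13,i); (8,12,i); (10,12,i); (11,7,o); (16,10,hold); (19,8,hold); (20,7,hold)


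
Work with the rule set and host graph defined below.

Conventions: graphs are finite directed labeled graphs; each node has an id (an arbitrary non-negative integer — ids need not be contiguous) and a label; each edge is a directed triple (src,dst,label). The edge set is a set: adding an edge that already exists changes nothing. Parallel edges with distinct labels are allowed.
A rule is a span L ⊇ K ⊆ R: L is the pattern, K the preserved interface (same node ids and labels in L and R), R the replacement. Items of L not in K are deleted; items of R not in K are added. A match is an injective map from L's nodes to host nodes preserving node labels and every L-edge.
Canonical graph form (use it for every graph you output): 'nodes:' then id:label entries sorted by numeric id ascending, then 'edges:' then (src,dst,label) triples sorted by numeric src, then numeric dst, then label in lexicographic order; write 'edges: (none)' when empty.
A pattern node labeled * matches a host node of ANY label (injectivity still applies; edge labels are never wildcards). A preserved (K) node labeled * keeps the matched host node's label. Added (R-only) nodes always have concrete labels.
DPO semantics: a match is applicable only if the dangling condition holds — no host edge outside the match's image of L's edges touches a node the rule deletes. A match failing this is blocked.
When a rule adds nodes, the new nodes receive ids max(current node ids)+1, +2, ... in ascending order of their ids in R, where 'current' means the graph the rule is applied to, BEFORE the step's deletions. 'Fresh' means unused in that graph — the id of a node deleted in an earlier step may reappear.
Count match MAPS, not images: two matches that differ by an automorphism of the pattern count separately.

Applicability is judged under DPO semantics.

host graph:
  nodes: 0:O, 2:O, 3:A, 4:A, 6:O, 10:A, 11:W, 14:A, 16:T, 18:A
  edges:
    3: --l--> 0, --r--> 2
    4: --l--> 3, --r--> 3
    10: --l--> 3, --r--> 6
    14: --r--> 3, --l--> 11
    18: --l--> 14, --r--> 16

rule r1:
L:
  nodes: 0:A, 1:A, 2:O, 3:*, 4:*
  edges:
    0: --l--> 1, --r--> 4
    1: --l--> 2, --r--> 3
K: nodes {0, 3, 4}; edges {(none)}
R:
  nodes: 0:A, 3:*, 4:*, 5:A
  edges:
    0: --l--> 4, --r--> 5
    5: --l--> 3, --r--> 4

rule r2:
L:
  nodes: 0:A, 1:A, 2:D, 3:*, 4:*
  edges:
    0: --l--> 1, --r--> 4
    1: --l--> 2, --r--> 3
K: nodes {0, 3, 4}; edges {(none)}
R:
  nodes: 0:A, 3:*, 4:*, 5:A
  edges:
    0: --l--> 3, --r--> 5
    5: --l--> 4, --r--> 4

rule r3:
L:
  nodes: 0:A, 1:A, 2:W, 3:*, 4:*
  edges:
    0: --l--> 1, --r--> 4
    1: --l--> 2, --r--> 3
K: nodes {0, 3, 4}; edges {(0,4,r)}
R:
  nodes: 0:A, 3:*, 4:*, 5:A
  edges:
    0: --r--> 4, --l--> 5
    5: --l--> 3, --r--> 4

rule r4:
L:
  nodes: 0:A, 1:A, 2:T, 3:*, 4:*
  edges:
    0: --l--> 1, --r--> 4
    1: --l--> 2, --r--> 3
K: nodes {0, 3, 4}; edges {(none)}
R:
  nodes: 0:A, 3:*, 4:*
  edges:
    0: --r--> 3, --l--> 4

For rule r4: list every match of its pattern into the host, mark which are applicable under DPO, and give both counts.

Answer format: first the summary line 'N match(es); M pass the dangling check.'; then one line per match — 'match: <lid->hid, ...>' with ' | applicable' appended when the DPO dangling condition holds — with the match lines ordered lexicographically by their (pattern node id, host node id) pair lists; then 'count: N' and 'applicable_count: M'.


0 match(es); 0 pass the dangling check.
count: 0
applicable_count: 0


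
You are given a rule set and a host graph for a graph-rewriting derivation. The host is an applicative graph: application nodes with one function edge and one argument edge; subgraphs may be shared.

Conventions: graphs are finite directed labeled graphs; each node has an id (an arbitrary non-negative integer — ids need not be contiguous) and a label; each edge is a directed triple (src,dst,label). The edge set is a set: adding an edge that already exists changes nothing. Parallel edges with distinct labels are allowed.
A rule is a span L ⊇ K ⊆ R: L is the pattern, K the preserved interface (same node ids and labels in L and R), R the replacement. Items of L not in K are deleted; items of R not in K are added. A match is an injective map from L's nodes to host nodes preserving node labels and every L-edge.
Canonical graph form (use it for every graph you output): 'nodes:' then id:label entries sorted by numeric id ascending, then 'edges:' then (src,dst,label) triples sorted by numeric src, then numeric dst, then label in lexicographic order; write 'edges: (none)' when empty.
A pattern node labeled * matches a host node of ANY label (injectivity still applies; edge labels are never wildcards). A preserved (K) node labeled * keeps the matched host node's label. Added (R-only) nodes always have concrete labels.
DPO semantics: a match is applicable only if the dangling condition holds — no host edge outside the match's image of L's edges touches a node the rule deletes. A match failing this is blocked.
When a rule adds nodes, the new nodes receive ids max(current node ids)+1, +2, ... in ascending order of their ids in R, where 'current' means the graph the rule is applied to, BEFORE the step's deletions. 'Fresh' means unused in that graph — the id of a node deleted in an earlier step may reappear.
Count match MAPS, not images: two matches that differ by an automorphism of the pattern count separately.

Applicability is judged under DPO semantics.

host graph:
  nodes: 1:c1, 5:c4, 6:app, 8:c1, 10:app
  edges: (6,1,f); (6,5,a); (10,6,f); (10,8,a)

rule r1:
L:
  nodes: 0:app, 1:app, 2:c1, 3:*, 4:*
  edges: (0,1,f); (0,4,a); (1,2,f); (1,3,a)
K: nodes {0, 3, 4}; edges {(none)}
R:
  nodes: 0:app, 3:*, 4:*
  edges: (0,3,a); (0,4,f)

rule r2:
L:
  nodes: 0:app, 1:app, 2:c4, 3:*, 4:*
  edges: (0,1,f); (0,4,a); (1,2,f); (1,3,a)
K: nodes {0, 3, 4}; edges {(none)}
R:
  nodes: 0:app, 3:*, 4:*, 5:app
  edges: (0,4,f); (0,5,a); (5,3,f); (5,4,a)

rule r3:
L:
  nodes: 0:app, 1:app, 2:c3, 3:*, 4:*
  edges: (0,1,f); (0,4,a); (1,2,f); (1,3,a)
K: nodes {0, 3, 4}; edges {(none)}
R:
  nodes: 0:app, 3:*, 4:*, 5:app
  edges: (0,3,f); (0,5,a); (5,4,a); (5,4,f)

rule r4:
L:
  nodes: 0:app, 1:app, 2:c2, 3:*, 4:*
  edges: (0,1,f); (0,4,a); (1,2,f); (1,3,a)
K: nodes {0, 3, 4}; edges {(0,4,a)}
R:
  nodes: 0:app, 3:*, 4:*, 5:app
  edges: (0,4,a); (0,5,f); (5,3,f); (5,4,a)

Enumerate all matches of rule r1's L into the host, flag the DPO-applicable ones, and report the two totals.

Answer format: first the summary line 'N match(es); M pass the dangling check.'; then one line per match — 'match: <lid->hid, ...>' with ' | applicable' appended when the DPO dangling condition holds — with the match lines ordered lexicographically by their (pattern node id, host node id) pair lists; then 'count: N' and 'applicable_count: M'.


1 match(es); 1 pass the dangling check.
match: 0->10, 1->6, 2->1, 3->5, 4->8 | applicable
count: 1
applicable_count: 1


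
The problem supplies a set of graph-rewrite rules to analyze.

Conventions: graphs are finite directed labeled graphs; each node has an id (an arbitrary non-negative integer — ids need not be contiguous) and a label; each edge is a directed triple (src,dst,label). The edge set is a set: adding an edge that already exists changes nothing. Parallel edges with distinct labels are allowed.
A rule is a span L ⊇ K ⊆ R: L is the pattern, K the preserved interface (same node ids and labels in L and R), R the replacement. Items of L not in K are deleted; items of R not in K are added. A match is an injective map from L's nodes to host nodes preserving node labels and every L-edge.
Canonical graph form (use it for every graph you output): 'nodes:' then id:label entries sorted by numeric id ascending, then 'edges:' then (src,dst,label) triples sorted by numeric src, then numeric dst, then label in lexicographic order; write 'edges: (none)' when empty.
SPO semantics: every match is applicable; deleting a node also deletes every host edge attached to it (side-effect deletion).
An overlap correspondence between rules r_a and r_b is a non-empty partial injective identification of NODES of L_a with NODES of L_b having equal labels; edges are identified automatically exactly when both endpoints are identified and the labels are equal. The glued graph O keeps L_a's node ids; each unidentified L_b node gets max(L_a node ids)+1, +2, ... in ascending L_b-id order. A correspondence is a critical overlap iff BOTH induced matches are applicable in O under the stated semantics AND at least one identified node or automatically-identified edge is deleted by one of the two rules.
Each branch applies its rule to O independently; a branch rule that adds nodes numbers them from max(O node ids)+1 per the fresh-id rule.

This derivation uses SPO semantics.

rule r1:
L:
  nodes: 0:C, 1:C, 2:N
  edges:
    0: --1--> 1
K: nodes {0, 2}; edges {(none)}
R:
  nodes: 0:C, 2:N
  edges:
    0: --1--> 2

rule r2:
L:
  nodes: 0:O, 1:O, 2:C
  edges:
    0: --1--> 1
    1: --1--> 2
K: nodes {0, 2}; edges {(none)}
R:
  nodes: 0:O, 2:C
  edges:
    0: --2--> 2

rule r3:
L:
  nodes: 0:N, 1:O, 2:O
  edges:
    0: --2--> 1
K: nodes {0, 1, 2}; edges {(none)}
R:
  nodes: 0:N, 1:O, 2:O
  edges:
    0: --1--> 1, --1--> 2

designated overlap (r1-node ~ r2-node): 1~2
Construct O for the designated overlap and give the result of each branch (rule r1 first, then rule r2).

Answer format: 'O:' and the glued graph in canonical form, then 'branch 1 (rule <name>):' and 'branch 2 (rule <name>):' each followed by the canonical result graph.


O:
nodes: 0:C, 1:C, 2:N, 3:O, 4:O
edges: (0,1,1); (3,4,1); (4,1,1)
branch 1 (rule r1):
nodes: 0:C, 2:N, 3:O, 4:O
edges: (0,2,1); (3,4,1)
branch 2 (rule r2):
nodes: 0:C, 1:C, 2:N, 3:O
edges: (0,1,1); (3,1,2)


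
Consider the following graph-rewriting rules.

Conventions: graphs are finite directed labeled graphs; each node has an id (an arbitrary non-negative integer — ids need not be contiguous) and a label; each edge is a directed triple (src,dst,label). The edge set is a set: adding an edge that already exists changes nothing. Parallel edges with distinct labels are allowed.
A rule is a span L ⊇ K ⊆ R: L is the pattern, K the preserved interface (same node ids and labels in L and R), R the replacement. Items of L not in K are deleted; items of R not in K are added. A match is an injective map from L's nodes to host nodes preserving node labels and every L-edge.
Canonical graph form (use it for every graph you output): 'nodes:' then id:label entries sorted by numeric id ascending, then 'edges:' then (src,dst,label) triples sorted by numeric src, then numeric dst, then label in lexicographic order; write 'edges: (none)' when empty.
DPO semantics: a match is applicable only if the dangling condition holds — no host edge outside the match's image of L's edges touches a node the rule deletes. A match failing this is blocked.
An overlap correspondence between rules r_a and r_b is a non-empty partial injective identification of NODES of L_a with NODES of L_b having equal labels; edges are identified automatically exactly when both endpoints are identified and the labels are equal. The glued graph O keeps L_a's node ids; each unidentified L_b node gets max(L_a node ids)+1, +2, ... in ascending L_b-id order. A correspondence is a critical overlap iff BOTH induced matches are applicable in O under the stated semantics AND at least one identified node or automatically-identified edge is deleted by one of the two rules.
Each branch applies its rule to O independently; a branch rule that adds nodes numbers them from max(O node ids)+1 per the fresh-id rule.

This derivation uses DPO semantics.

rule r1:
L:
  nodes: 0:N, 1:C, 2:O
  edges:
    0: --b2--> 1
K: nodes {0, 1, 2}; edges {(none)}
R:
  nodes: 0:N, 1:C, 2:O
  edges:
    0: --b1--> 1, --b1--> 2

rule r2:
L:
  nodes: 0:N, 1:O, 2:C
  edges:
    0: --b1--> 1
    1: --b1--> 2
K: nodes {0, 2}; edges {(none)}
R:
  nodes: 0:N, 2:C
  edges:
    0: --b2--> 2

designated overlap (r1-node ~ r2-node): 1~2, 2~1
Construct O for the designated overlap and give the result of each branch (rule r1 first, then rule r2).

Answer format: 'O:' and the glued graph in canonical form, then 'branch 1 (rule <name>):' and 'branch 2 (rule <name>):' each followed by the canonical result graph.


O:
nodes: 0:N, 1:C, 2:O, 3:N
edges: (0,1,b2); (2,1,b1); (3,2,b1)
branch 1 (rule r1):
nodes: 0:N, 1:C, 2:O, 3:N
edges: (0,1,b1); (0,2,b1); (2,1,b1); (3,2,b1)
branch 2 (rule r2):
nodes: 0:N, 1:C, 3:N
edges: (0,1,b2); (3,1,b2)


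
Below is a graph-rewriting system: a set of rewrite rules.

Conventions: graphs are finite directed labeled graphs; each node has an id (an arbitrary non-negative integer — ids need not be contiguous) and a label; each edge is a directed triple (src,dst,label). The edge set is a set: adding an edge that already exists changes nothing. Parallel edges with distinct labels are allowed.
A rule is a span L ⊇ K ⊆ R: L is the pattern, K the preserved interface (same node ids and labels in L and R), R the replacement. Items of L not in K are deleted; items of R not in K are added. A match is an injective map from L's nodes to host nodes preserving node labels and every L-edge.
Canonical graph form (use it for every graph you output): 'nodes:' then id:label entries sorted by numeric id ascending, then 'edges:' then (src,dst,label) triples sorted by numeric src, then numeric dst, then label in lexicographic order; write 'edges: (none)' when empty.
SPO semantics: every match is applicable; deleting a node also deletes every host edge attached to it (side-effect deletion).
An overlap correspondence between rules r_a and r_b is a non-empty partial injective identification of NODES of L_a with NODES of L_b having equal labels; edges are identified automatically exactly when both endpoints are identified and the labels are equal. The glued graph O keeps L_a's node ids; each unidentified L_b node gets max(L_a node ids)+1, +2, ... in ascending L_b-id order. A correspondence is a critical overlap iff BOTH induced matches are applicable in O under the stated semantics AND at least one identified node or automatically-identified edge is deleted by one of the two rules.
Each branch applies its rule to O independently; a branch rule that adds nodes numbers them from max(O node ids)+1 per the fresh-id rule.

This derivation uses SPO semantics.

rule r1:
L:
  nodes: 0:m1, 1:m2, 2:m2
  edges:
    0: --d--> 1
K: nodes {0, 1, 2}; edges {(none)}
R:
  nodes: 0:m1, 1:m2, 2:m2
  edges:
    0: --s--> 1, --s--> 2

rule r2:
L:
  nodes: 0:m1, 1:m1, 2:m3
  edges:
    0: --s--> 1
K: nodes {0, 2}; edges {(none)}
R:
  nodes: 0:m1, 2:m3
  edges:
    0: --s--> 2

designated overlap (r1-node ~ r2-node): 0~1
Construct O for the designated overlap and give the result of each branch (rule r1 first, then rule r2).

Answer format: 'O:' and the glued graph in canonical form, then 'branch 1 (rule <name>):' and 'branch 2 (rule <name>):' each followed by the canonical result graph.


O:
nodes: 0:m1, 1:m2, 2:m2, 3:m1, 4:m3
edges: (0,1,d); (3,0,s)
branch 1 (rule r1):
nodes: 0:m1, 1:m2, 2:m2, 3:m1, 4:m3
edges: (0,1,s); (0,2,s); (3,0,s)
branch 2 (rule r2):
nodes: 1:m2, 2:m2, 3:m1, 4:m3
edges: (3,4,s)


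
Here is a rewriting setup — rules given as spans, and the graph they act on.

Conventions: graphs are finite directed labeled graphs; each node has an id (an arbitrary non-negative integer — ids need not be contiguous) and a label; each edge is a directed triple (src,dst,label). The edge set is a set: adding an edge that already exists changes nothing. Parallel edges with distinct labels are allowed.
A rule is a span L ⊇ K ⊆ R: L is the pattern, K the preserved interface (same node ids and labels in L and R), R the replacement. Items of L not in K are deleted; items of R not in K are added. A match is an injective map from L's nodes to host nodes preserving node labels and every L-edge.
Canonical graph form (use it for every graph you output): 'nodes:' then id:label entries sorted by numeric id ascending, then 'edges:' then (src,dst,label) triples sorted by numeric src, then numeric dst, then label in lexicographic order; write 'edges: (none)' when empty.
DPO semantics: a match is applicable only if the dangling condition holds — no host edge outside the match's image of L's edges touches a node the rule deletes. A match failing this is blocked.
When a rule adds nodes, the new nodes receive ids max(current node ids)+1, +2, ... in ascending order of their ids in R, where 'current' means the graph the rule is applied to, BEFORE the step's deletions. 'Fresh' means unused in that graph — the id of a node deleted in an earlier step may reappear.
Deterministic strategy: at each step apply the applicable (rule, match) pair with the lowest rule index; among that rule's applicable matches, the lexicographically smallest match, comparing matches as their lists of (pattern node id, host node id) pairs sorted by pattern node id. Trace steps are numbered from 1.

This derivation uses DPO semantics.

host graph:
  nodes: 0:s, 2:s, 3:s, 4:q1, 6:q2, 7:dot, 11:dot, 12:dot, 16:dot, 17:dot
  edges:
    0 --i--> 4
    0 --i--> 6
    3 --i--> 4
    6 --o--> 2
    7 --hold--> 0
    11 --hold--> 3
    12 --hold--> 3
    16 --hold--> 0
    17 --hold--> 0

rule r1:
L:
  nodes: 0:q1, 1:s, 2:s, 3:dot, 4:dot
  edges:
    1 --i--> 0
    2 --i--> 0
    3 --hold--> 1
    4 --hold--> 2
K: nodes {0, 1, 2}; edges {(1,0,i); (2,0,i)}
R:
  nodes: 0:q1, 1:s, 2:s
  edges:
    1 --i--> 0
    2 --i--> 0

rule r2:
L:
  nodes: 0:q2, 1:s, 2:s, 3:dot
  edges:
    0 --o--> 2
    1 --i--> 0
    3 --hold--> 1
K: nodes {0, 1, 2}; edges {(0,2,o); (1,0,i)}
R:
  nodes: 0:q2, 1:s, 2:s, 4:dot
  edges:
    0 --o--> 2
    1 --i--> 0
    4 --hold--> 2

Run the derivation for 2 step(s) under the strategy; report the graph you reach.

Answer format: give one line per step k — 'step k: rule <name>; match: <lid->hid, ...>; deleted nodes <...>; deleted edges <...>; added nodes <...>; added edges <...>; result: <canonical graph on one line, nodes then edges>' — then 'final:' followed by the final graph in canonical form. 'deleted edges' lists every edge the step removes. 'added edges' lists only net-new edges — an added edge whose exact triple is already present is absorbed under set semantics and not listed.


step 1: rule r1; match: 0->4, 1->0, 2->3, 3->7, 4->11; deleted nodes 7, 11; deleted edges (7,0,hold); (11,3,hold); added nodes (none); added edges (none); result: nodes: 0:s, 2:s, 3:s, 4:q1, 6:q2, 12:dot, 16:dot, 17:dot edges: (0,4,i); (0,6,i); (3,4,i); (6,2,o); (12,3,hold); (16,0,hold); (17,0,hold)
step 2: rule r1; match: 0->4, 1->0, 2->3, 3->16, 4->12; deleted nodes 12, 16; deleted edges (12,3,hold); (16,0,hold); added nodes (none); added edges (none); result: nodes: 0:s, 2:s, 3:s, 4:q1, 6:q2, 17:dot edges: (0,4,i); (0,6,i); (3,4,i); (6,2,o); (17,0,hold)
final:
nodes: 0:s, 2:s, 3:s, 4:q1, 6:q2, 17:dot
edges: (0,4,i); (0,6,i); (3,4,i); (6,2,o); (17,0,hold)


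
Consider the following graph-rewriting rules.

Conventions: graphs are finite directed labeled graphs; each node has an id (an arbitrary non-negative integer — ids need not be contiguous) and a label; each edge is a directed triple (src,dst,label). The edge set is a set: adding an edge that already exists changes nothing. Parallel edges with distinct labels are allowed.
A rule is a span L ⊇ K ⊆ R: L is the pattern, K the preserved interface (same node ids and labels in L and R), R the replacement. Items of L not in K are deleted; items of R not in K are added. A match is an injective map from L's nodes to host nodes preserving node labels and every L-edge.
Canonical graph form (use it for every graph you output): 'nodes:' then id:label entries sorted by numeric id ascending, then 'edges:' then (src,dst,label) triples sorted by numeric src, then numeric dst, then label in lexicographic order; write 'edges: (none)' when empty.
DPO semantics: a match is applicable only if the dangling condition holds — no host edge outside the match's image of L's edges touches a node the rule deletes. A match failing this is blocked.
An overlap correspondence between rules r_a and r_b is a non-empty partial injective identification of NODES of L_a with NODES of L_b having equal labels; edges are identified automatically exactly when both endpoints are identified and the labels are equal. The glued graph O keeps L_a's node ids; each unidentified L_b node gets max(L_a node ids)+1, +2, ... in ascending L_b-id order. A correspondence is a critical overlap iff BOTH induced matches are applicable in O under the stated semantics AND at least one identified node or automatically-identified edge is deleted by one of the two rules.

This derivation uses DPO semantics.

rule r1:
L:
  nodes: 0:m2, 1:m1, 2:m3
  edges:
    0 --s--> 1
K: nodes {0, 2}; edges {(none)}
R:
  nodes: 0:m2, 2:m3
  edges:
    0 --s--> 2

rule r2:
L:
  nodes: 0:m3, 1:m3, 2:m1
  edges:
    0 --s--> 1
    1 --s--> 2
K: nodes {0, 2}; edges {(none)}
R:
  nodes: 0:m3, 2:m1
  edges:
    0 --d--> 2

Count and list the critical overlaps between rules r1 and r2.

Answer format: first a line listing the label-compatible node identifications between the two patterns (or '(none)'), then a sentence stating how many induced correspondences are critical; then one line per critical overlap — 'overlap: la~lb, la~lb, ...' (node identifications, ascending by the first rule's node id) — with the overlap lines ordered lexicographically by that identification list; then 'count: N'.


label-compatible node identifications between L(r1) and L(r2): 1~2, 2~0, 2~1
1 of the induced correspondences is a critical overlap of r1 and r2.
overlap: 2~1
count: 1


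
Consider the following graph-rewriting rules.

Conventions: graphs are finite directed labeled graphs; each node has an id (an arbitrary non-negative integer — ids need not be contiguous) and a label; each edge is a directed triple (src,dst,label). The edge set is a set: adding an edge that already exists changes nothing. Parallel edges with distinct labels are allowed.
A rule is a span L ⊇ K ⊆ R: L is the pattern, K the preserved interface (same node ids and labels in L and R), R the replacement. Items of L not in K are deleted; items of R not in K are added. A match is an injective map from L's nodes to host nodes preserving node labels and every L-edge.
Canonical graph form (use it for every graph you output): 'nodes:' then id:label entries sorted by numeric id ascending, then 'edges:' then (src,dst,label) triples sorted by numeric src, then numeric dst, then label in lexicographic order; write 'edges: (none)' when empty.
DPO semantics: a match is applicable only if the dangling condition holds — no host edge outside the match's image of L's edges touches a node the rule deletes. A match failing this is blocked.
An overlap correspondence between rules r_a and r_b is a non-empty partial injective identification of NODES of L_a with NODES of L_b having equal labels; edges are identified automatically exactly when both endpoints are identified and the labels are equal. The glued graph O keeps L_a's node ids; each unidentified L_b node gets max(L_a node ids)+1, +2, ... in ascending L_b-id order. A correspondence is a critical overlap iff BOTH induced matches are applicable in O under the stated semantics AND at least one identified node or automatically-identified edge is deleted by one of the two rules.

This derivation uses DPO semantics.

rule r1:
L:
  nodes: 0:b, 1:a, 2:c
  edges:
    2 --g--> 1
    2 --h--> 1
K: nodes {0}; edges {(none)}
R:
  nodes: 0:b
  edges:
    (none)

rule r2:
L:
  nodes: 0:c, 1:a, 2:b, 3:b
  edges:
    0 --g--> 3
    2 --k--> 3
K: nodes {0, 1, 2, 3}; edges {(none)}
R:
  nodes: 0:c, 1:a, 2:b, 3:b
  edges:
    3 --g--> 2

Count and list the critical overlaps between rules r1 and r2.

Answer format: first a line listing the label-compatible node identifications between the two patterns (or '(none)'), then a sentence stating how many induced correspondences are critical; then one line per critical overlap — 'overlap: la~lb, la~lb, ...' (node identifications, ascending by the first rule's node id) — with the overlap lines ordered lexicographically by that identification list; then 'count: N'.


label-compatible node identifications between L(r1) and L(r2): 0~2, 0~3, 1~1, 2~0
3 of the induced correspondences are critical overlaps of r1 and r2.
overlap: 0~2, 1~1
overlap: 0~3, 1~1
overlap: 1~1
count: 3


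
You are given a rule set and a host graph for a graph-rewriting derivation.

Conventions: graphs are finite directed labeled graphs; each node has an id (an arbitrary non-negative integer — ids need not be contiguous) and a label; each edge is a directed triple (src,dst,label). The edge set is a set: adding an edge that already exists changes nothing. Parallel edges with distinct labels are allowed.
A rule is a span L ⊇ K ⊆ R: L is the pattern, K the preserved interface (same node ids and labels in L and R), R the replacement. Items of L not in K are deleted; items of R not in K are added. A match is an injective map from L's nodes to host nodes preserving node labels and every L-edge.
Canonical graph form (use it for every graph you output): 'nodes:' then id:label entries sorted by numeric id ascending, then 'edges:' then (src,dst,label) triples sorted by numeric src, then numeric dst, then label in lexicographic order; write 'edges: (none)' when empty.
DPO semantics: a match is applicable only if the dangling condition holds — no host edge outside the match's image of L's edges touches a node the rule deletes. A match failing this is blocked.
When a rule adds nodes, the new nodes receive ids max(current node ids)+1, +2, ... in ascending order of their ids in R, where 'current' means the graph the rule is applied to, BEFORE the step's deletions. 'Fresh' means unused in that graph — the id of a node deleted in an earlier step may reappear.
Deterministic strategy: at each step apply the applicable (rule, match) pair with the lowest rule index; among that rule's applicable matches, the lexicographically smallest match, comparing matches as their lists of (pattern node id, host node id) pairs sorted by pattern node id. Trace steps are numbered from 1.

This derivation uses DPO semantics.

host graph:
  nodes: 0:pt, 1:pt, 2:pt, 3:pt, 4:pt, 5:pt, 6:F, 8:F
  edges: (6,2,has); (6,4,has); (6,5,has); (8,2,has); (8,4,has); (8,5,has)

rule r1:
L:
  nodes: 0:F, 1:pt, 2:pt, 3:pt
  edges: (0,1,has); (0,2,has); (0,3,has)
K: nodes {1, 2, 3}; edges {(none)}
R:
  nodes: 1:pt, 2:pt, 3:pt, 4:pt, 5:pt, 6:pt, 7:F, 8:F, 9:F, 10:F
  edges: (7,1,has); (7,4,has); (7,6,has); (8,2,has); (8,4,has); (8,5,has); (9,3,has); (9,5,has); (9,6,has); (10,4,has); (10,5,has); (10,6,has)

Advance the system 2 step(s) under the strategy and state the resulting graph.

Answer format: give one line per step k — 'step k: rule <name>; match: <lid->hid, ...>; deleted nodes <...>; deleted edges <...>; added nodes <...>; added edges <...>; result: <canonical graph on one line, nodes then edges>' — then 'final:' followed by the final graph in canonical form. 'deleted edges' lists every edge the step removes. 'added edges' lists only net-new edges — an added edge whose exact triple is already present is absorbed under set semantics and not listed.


step 1: rule r1; match: 0->6, 1->2, 2->4, 3->5; deleted nodes 6; deleted edges (6,2,has); (6,4,has); (6,5,has); added nodes 9, 10, 11, 12, 13, 14, 15; added edges (12,2,has); (12,9,has); (12,11,has); (13,4,has); (13,9,has); (13,10,has); (14,5,has); (14,10,has); (14,11,has); (15,9,has); (15,10,has); (15,11,has); result: nodes: 0:pt, 1:pt, 2:pt, 3:pt, 4:pt, 5:pt, 8:F, 9:pt, 10:pt, 11:pt, 12:F, 13:F, 14:F, 15:F edges: (8,2,has); (8,4,has); (8,5,has); (12,2,has); (12,9,has); (12,11,has); (13,4,has); (13,9,has); (13,10,has); (14,5,has); (14,10,has); (14,11,has); (15,9,has); (15,10,has); (15,11,has)
step 2: rule r1; match: 0->8, 1->2, 2->4, 3->5; deleted nodes 8; deleted edges (8,2,has); (8,4,has); (8,5,has); added nodes 16, 17, 18, 19, 20, 21, 22; added edges (19,2,has); (19,16,has); (19,18,has); (20,4,has); (20,16,has); (20,17,has); (21,5,has); (21,17,has); (21,18,has); (22,16,has); (22,17,has); (22,18,has); result: nodes: 0:pt, 1:pt, 2:pt, 3:pt, 4:pt, 5:pt, 9:pt, 10:pt, 11:pt, 12:F, 13:F, 14:F, 15:F, 16:pt, 17:pt, 18:pt, 19:F, 20:F, 21:F, 22:F edges: (12,2,has); (12,9,has); (12,11,has); (13,4,has); (13,9,has); (13,10,has); (14,5,has); (14,10,has); (14,11,has); (15,9,has); (15,10,has); (15,11,has); (19,2,has); (19,16,has); (19,18,has); (20,4,has); (20,16,has); (20,17,has); (21,5,has); (21,17,has); (21,18,has); (22,16,has); (22,17,has); (22,18,has)
final:
nodes: 0:pt, 1:pt, 2:pt, 3:pt, 4:pt, 5:pt, 9:pt, 10:pt, 11:pt, 12:F, 13:F, 14:F, 15:F, 16:pt, 17:pt, 18:pt, 19:F, 20:F, 21:F, 22:F
edges: (12,2,has); (12,9,has); (12,11,has); (13,4,has); (13,9,has); (13,10,has); (14,5,has); (14,10,has); (14,11,has); (15,9,has); (15,10,has); (15,11,has); (19,2,has); (19,16,has); (19,18,has); (20,4,has); (20,16,has); (20,17,has); (21,5,has); (21,17,has); (21,18,has); (22,16,has); (22,17,has); (22,18,has)


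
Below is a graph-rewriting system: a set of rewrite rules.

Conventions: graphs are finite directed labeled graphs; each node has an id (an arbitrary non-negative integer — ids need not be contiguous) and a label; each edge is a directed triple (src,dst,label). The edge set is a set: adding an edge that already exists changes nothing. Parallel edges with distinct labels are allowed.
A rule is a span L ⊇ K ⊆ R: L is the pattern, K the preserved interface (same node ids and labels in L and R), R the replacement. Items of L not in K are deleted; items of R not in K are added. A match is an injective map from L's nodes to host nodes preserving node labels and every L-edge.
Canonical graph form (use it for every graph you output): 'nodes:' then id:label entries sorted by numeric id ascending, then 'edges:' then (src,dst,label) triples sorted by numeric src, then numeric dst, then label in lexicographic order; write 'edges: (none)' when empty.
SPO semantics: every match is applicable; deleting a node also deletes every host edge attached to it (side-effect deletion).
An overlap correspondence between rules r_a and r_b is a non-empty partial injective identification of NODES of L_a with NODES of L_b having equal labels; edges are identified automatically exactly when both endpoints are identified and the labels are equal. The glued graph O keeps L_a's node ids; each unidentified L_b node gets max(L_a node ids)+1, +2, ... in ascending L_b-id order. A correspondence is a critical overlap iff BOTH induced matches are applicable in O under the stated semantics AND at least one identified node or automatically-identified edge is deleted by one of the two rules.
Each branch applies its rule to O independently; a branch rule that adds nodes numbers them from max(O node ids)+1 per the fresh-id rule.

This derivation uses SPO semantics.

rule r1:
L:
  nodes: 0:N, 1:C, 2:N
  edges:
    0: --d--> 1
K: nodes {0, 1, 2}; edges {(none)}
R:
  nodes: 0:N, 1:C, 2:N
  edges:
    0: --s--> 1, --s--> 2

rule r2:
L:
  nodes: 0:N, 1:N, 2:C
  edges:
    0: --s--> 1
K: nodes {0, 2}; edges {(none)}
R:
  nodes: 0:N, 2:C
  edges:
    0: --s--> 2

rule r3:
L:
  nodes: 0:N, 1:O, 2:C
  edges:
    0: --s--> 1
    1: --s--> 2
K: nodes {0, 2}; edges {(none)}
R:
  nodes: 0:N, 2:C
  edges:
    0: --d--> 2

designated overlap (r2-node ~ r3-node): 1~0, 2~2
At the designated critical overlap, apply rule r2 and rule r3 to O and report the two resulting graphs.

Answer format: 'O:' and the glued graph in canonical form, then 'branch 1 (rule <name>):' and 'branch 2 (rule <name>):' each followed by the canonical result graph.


O:
nodes: 0:N, 1:N, 2:C, 3:O
edges: (0,1,s); (1,3,s); (3,2,s)
branch 1 (rule r2):
nodes: 0:N, 2:C, 3:O
edges: (0,2,s); (3,2,s)
branch 2 (rule r3):
nodes: 0:N, 1:N, 2:C
edges: (0,1,s); (1,2,d)


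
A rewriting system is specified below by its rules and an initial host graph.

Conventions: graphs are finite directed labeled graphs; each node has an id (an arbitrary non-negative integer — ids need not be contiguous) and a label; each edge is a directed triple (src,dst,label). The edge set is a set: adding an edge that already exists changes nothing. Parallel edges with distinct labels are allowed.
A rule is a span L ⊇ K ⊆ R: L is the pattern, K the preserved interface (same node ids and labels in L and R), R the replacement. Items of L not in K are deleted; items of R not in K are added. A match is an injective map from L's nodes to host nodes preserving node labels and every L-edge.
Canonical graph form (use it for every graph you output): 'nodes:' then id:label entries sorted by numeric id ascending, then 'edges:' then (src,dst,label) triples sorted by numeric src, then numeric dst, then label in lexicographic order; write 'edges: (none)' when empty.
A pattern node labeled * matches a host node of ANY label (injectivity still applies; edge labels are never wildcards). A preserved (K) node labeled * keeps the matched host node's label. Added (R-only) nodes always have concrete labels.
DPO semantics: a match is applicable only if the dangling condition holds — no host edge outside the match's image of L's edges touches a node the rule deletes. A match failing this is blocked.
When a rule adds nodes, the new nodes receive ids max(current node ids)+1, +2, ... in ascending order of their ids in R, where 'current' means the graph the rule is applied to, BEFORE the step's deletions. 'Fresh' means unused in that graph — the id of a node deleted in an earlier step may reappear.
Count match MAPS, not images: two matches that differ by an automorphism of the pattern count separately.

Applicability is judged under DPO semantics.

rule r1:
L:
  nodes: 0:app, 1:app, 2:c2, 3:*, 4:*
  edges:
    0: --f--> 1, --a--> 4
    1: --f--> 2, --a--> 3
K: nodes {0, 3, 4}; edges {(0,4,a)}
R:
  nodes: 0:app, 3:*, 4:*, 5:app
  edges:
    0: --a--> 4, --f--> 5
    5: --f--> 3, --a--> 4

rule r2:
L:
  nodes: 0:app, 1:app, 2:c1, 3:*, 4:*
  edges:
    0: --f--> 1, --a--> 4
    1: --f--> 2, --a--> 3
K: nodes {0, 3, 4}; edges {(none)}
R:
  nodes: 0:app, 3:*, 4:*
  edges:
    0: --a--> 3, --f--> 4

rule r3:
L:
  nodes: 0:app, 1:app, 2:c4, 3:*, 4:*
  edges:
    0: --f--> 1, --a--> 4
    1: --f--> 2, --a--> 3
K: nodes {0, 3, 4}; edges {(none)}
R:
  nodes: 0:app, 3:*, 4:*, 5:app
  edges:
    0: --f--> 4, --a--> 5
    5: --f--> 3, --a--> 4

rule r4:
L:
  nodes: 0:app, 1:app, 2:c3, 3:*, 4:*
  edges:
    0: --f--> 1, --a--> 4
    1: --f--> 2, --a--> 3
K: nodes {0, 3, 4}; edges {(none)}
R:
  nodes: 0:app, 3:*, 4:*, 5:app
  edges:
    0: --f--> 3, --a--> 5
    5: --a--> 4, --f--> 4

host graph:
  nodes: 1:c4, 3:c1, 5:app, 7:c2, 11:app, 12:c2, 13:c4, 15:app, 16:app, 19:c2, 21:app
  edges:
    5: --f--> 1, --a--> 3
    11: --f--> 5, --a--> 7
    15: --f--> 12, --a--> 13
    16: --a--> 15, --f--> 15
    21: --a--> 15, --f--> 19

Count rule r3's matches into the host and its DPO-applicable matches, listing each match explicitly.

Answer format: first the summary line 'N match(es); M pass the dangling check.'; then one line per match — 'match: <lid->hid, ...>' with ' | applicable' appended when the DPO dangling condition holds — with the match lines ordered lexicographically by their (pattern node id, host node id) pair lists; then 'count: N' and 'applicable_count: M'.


1 match(es); 1 pass the dangling check.
match: 0->11, 1->5, 2->1, 3->3, 4->7 | applicable
count: 1
applicable_count: 1
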